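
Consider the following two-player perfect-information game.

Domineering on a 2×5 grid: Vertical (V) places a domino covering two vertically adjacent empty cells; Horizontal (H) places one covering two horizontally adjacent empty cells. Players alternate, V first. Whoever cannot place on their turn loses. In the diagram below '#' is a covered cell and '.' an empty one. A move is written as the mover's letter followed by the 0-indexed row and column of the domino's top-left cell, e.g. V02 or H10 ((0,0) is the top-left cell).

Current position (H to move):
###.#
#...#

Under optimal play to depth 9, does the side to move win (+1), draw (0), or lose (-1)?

value(###.#/#...#, H) = +1

ply 1, H at ###.#/#...# | H11=-1→###.#/###.#; H12=+1→###.#/#.###*
ply 2: ###.#/#.### is terminal -1 (V); from ###.#/#...# depth 9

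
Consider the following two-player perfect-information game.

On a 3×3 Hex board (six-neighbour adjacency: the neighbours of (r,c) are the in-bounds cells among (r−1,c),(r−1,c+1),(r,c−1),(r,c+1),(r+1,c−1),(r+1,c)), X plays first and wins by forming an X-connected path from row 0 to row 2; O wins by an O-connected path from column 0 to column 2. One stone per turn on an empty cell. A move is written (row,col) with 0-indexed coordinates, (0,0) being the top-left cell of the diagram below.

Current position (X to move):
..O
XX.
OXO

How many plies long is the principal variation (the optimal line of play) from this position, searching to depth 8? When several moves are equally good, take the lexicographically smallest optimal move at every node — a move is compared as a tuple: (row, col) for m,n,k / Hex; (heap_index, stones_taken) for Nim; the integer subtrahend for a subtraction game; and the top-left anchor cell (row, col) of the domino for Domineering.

PV length from [..O/XX./OXO]: 1 ply

[..O/XX./OXO] X move#1: (0,0):+1/X.O/XX./OXO*, (0,1):+1/.XO/XX./OXO, (1,2):+1/..O/XXX/OXO
[X.O/XX./OXO] end (terminal -1, O#2); searched ..O/XX./OXO to 8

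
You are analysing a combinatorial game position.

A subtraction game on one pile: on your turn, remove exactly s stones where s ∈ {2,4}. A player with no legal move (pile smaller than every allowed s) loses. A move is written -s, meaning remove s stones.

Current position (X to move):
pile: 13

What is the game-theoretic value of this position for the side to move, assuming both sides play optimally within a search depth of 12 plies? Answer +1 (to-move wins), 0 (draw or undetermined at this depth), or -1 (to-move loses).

p1 X@[13]: -2[11]-1* -4[9]-1
p2 O@[11]: -2[9]-1 -4[7]+1*
p3 X@[7]: -2[5]-1* -4[3]-1
p4 O@[5]: -2[3]-1 -4[1]+1*
p5 X@[1] terminal -1; root [13] d12

value(13, X) = -1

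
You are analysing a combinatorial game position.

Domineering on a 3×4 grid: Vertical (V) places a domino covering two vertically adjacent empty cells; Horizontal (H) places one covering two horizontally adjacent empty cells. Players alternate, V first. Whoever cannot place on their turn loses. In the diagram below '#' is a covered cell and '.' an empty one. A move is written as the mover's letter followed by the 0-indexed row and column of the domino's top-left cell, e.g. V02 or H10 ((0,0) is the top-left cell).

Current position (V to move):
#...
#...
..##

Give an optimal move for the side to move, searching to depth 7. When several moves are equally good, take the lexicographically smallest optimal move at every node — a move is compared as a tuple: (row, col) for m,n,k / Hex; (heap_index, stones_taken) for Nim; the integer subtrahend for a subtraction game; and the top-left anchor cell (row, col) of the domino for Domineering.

p1 V@[#.../#.../..##]: V01[##../##../..##]-1 V02[#.#./#.#./..##]+1* V03[#..#/#..#/..##]-1 V11[#.../##../.###]-1
p2 H@[#.#./#.#./..##]: H20[#.#./#.#./####]-1*
p3 V@[#.#./#.#./####]: V01[###./###./####]+1* V03[#.##/#.##/####]+1
p4 H@[###./###./####] terminal -1; root [#.../#.../..##] d7

V's best at [#.../#.../..##]: V02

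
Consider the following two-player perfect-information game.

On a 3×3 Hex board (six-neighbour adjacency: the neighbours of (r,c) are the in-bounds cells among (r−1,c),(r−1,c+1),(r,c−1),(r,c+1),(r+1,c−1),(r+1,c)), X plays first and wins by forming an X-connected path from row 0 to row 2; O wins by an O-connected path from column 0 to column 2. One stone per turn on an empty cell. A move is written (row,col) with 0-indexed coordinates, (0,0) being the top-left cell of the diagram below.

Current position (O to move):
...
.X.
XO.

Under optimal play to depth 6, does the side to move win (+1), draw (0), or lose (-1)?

value(.../.X./XO., O) = -1

[.../.X./XO.] O move#1: (0,0):-1/O../.X./XO.*, (0,1):-1/.O./.X./XO., (0,2):-1/..O/.X./XO., (1,0):-1/.../OX./XO., (1,2):-1/.../.XO/XO., (2,2):-1/.../.X./XOO
[O../.X./XO.] X move#2: (0,1):+1/OX./.X./XO.*, (0,2):+1/O.X/.X./XO., (1,0):+1/O../XX./XO., (1,2):+1/O../.XX/XO., (2,2):+1/O../.X./XOX
[OX./.X./XO.] end (terminal -1, O#3); searched .../.X./XO. to 6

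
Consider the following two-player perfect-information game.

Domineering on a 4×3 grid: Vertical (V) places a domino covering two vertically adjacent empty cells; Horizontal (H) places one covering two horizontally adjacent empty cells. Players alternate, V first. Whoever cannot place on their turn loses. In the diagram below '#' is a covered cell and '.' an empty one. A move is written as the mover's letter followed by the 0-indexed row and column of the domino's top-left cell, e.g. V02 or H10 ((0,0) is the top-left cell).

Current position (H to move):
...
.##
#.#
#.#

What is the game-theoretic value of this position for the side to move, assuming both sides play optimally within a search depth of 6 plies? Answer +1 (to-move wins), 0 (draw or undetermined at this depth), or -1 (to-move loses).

ply 1, H at .../.##/#.#/#.# | H00=-1→##./.##/#.#/#.#*; H01=-1→.##/.##/#.#/#.#
ply 2, V at ##./.##/#.#/#.# | V21=+1→##./.##/###/###*
ply 3: ##./.##/###/### is terminal -1 (H); from .../.##/#.#/#.# depth 6

value(.../.##/#.#/#.#, H) = -1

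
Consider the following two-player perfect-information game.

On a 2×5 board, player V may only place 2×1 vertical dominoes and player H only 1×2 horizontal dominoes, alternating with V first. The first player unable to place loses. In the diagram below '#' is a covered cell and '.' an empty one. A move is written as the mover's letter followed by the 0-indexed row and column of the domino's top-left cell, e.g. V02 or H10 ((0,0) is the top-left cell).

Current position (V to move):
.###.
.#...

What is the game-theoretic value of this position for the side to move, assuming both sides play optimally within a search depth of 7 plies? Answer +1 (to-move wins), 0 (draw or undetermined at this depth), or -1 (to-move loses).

value(.###./.#..., V) = +1

ply 1, V at .###./.#... | V00=-1→####./##...; V04=+1→.####/.#..#*
ply 2, H at .####/.#..# | H12=-1→.####/.####*
ply 3, V at .####/.#### | V00=+1→#####/#####*
ply 4: #####/##### is terminal -1 (H); from .###./.#... depth 7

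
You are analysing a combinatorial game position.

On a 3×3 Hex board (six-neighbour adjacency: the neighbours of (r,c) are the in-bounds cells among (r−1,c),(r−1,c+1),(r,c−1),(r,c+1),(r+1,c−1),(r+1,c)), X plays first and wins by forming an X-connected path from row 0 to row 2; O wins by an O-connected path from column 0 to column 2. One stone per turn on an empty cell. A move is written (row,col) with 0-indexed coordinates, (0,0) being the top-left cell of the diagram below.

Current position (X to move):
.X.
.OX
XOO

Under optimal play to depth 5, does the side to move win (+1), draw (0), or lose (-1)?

ply 1, X at .X./.OX/XOO | (0,0)=-1→XX./.OX/XOO; (0,2)=-1→.XX/.OX/XOO; (1,0)=+1→.X./XOX/XOO*
ply 2: .X./XOX/XOO is terminal -1 (O); from .X./.OX/XOO depth 5

value(.X./.OX/XOO, X) = +1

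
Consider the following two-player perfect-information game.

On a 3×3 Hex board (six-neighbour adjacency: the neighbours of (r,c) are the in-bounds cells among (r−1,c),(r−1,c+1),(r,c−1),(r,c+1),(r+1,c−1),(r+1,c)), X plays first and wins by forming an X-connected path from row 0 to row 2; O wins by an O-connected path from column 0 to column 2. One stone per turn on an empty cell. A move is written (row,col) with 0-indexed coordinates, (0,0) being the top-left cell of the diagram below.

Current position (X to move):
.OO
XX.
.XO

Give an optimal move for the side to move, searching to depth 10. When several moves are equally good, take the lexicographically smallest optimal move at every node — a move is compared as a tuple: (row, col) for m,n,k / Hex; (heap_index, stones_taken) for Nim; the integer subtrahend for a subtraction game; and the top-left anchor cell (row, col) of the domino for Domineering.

X's best at [.OO/XX./.XO]: (0,0)

p1 X@[.OO/XX./.XO]: (0,0)[XOO/XX./.XO]+1* (1,2)[.OO/XXX/.XO]-1 (2,0)[.OO/XX./XXO]-1
p2 O@[XOO/XX./.XO] terminal -1; root [.OO/XX./.XO] d10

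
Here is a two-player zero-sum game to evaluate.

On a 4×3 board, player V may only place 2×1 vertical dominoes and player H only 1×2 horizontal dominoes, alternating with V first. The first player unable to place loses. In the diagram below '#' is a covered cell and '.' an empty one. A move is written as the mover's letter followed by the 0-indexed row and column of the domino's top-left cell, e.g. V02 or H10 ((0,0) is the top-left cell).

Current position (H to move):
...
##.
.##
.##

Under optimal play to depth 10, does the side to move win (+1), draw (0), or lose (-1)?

[.../##./.##/.##] H move#1: H00:-1/##./##./.##/.##*, H01:-1/.##/##./.##/.##
[##./##./.##/.##] V move#2: V02:+1/###/###/.##/.##*, V20:+1/##./##./###/###
[###/###/.##/.##] end (terminal -1, H#3); searched .../##./.##/.## to 10

value(.../##./.##/.##, H) = -1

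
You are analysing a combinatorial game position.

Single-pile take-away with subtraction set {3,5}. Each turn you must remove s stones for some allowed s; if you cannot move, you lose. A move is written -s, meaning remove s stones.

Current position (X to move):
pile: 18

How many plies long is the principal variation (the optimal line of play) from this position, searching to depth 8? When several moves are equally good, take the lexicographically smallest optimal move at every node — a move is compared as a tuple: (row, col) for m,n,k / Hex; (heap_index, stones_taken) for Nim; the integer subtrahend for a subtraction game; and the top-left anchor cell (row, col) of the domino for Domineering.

PV length from [18]: 4 plies

[18] X move#1: -3:-1/15*, -5:-1/13
[15] O move#2: -3:-1/12, -5:+1/10*
[10] X move#3: -3:-1/7*, -5:-1/5
[7] O move#4: -3:-1/4, -5:+1/2*
[2] end (terminal -1, X#5); searched 18 to 8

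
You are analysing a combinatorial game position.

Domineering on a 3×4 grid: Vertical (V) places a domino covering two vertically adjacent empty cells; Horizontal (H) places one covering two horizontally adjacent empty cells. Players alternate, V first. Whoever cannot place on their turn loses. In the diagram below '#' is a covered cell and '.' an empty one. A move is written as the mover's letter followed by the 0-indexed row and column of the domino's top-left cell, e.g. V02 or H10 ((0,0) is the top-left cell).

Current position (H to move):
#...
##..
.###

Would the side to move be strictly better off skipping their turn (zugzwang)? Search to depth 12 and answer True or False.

zugzwang(#.../##../.###, H) = False

[#.../##../.###] H move#1: H01:-1/###./##../.###, H02:+1/#.##/##../.###*, H12:+1/#.../####/.###
[#.##/##../.###] end (terminal -1, V#2); searched #.../##../.### to 12
suppose H passes — search the same position with V to move:
pass> [#.../##../.###] V move#1: V02:+1/#.#./###./.###*, V03:-1/#..#/##.#/.###
pass> [#.#./###./.###] end (terminal -1, H#2); searched #.../##../.### to 12
for H: play +1, pass -1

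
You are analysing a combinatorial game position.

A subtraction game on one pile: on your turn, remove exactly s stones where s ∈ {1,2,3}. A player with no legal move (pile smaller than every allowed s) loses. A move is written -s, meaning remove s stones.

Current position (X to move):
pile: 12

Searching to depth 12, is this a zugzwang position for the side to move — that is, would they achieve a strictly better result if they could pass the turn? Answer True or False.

p1 X@[12]: -1[11]-1* -2[10]-1 -3[9]-1
p2 O@[11]: -1[10]-1 -2[9]-1 -3[8]+1*
p3 X@[8]: -1[7]-1* -2[6]-1 -3[5]-1
p4 O@[7]: -1[6]-1 -2[5]-1 -3[4]+1*
p5 X@[4]: -1[3]-1* -2[2]-1 -3[1]-1
p6 O@[3]: -1[2]-1 -2[1]-1 -3[0]+1*
p7 X@[0] terminal -1; root [12] d12
pass branch (O moves first from the same position):
  | p1 O@[12]: -1[11]-1* -2[10]-1 -3[9]-1
  | p2 X@[11]: -1[10]-1 -2[9]-1 -3[8]+1*
  | p3 O@[8]: -1[7]-1* -2[6]-1 -3[5]-1
  | p4 X@[7]: -1[6]-1 -2[5]-1 -3[4]+1*
  | p5 O@[4]: -1[3]-1* -2[2]-1 -3[1]-1
  | p6 X@[3]: -1[2]-1 -2[1]-1 -3[0]+1*
  | p7 O@[0] terminal -1; root [12] d12
X moving scores -1; X passing scores +1

zugzwang(12, X) = True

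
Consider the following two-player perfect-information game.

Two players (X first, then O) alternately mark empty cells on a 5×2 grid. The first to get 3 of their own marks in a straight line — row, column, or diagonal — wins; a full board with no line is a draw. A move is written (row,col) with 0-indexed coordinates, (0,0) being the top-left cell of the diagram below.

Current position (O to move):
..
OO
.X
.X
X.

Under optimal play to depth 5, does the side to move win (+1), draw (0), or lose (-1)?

p1 O@[../OO/.X/.X/X.]: (0,0)[O./OO/.X/.X/X.]-1 (0,1)[.O/OO/.X/.X/X.]-1 (2,0)[../OO/OX/.X/X.]-1 (3,0)[../OO/.X/OX/X.]-1 (4,1)[../OO/.X/.X/XO]+0*
p2 X@[../OO/.X/.X/XO]: (0,0)[X./OO/.X/.X/XO]+0* (0,1)[.X/OO/.X/.X/XO]-1 (2,0)[../OO/XX/.X/XO]+0 (3,0)[../OO/.X/XX/XO]+0
p3 O@[X./OO/.X/.X/XO]: (0,1)[XO/OO/.X/.X/XO]+0* (2,0)[X./OO/OX/.X/XO]+0 (3,0)[X./OO/.X/OX/XO]+0
p4 X@[XO/OO/.X/.X/XO]: (2,0)[XO/OO/XX/.X/XO]+0* (3,0)[XO/OO/.X/XX/XO]+0
p5 O@[XO/OO/XX/.X/XO]: (3,0)[XO/OO/XX/OX/XO]+0*
p6 X@[XO/OO/XX/OX/XO] terminal +0; root [../OO/.X/.X/X.] d5

value(../OO/.X/.X/X., O) = 0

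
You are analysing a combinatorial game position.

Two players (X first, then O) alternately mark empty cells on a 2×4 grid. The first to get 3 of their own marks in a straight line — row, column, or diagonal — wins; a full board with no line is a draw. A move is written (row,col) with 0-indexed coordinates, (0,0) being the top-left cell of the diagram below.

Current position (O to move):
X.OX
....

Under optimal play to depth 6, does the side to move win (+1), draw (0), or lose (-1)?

value(X.OX/...., O) = 0

p1 O@[X.OX/....]: (0,1)[XOOX/....]+0* (1,0)[X.OX/O...]+0 (1,1)[X.OX/.O..]+0 (1,2)[X.OX/..O.]+0 (1,3)[X.OX/...O]+0
p2 X@[XOOX/....]: (1,0)[XOOX/X...]+0* (1,1)[XOOX/.X..]+0 (1,2)[XOOX/..X.]+0 (1,3)[XOOX/...X]+0
p3 O@[XOOX/X...]: (1,1)[XOOX/XO..]+0* (1,2)[XOOX/X.O.]+0 (1,3)[XOOX/X..O]+0
p4 X@[XOOX/XO..]: (1,2)[XOOX/XOX.]+0* (1,3)[XOOX/XO.X]+0
p5 O@[XOOX/XOX.]: (1,3)[XOOX/XOXO]+0*
p6 X@[XOOX/XOXO] terminal +0; root [X.OX/....] d6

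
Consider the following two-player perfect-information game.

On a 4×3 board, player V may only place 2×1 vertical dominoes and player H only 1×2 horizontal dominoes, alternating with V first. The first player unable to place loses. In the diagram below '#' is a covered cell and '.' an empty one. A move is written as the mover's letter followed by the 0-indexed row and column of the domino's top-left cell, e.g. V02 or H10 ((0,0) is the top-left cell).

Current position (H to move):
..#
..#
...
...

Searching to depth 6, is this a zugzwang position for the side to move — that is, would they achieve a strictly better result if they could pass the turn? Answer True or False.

zugzwang(..#/..#/.../..., H) = False

p1 H@[..#/..#/.../...]: H00[###/..#/.../...]-1* H10[..#/###/.../...]-1 H20[..#/..#/##./...]-1 H21[..#/..#/.##/...]-1 H30[..#/..#/.../##.]-1 H31[..#/..#/.../.##]-1
p2 V@[###/..#/.../...]: V10[###/#.#/#../...]-1 V11[###/.##/.#./...]+1* V20[###/..#/#../#..]-1 V21[###/..#/.#./.#.]+1 V22[###/..#/..#/..#]-1
p3 H@[###/.##/.#./...]: H30[###/.##/.#./##.]-1* H31[###/.##/.#./.##]-1
p4 V@[###/.##/.#./##.]: V10[###/###/##./##.]+1* V22[###/.##/.##/###]+1
p5 H@[###/###/##./##.] terminal -1; root [..#/..#/.../...] d6
pass branch (V moves first from the same position):
  | p1 V@[..#/..#/.../...]: V00[#.#/#.#/.../...]+1* V01[.##/.##/.../...]+1 V10[..#/#.#/#../...]-1 V11[..#/.##/.#./...]+1 V20[..#/..#/#../#..]+1 V21[..#/..#/.#./.#.]+1 V22[..#/..#/..#/..#]+1
  | p2 H@[#.#/#.#/.../...]: H20[#.#/#.#/##./...]-1* H21[#.#/#.#/.##/...]-1 H30[#.#/#.#/.../##.]-1 H31[#.#/#.#/.../.##]-1
  | p3 V@[#.#/#.#/##./...]: V01[###/###/##./...]-1 V22[#.#/#.#/###/..#]+1*
  | p4 H@[#.#/#.#/###/..#]: H30[#.#/#.#/###/###]-1*
  | p5 V@[#.#/#.#/###/###]: V01[###/###/###/###]+1*
  | p6 H@[###/###/###/###] terminal -1; root [..#/..#/.../...] d6
H moving scores -1; H passing scores -1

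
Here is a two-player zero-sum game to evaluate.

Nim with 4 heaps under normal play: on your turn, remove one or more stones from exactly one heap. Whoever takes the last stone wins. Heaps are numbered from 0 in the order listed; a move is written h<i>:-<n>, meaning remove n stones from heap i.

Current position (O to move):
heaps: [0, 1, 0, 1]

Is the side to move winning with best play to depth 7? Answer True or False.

[(0,1,0,1)] O move#1: h1:-1:-1/(0,0,0,1)*, h3:-1:-1/(0,1,0,0)
[(0,0,0,1)] X move#2: h3:-1:+1/(0,0,0,0)*
[(0,0,0,0)] end (terminal -1, O#3); searched (0,1,0,1) to 7

O winning at [(0,1,0,1)]: False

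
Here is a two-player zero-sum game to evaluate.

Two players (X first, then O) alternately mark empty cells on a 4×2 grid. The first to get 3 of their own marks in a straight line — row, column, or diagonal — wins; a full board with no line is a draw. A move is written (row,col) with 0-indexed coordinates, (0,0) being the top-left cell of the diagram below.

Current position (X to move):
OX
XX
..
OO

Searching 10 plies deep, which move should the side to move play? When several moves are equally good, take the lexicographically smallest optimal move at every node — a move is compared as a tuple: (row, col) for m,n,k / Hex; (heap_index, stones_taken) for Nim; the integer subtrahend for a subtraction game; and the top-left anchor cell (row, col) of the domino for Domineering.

ply 1, X at OX/XX/../OO | (2,0)=+0→OX/XX/X./OO; (2,1)=+1→OX/XX/.X/OO*
ply 2: OX/XX/.X/OO is terminal -1 (O); from OX/XX/../OO depth 10

X's best at [OX/XX/../OO]: (2,1)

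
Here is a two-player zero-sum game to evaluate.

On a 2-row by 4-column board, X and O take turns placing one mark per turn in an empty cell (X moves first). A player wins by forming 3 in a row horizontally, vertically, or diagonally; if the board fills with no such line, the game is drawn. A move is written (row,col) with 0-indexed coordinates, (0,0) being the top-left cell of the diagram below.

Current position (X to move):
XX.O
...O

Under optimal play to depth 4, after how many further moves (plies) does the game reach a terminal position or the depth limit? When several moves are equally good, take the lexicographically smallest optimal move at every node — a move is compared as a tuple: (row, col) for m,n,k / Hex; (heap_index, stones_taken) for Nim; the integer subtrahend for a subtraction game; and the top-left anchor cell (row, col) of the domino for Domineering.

PV length from [XX.O/...O]: 1 ply

ply 1, X at XX.O/...O | (0,2)=+1→XXXO/...O*; (1,0)=+0→XX.O/X..O; (1,1)=+0→XX.O/.X.O; (1,2)=+0→XX.O/..XO
ply 2: XXXO/...O is terminal -1 (O); from XX.O/...O depth 4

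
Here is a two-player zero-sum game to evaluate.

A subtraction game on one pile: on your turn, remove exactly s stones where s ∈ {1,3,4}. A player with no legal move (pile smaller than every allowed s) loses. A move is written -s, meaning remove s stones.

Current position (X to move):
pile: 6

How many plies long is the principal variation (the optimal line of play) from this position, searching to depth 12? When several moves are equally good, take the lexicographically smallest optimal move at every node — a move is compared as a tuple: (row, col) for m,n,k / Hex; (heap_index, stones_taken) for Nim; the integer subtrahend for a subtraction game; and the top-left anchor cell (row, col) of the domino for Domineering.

ply 1, X at 6 | -1=-1→5; -3=-1→3; -4=+1→2*
ply 2, O at 2 | -1=-1→1*
ply 3, X at 1 | -1=+1→0*
ply 4: 0 is terminal -1 (O); from 6 depth 12

PV length from [6]: 3 plies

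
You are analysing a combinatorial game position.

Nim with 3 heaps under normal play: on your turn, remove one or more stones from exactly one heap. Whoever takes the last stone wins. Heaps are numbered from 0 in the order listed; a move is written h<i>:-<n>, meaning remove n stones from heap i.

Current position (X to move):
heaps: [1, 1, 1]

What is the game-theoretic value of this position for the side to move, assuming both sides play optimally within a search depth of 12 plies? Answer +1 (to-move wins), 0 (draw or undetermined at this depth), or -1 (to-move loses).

value((1,1,1), X) = +1

ply 1, X at (1,1,1) | h0:-1=+1→(0,1,1)*; h1:-1=+1→(1,0,1); h2:-1=+1→(1,1,0)
ply 2, O at (0,1,1) | h1:-1=-1→(0,0,1)*; h2:-1=-1→(0,1,0)
ply 3, X at (0,0,1) | h2:-1=+1→(0,0,0)*
ply 4: (0,0,0) is terminal -1 (O); from (1,1,1) depth 12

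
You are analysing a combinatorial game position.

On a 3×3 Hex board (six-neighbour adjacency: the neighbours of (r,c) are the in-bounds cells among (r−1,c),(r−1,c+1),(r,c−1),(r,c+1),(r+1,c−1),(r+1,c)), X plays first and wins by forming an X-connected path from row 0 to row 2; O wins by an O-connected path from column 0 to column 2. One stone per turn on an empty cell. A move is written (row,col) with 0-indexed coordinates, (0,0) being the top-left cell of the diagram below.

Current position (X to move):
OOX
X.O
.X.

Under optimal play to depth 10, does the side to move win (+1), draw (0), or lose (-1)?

value(OOX/X.O/.X., X) = +1

ply 1, X at OOX/X.O/.X. | (1,1)=+1→OOX/XXO/.X.*; (2,0)=-1→OOX/X.O/XX.; (2,2)=-1→OOX/X.O/.XX
ply 2: OOX/XXO/.X. is terminal -1 (O); from OOX/X.O/.X. depth 10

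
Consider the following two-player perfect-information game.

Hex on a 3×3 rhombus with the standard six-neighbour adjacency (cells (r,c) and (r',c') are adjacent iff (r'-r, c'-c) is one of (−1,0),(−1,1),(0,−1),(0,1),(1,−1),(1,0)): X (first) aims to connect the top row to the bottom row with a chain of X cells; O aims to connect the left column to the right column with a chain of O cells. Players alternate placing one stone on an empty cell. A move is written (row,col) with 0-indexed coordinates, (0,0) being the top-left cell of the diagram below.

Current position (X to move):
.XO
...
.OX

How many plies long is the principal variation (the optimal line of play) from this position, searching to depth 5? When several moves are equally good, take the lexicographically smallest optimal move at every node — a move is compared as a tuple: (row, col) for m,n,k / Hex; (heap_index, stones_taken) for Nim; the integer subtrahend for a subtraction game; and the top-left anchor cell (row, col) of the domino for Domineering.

PV length from [.XO/.../.OX]: 5 plies

p1 X@[.XO/.../.OX]: (0,0)[XXO/.../.OX]-1 (1,0)[.XO/X../.OX]-1 (1,1)[.XO/.X./.OX]+1* (1,2)[.XO/..X/.OX]-1 (2,0)[.XO/.../XOX]+1
p2 O@[.XO/.X./.OX]: (0,0)[OXO/.X./.OX]-1* (1,0)[.XO/OX./.OX]-1 (1,2)[.XO/.XO/.OX]-1 (2,0)[.XO/.X./OOX]-1
p3 X@[OXO/.X./.OX]: (1,0)[OXO/XX./.OX]+1* (1,2)[OXO/.XX/.OX]+1 (2,0)[OXO/.X./XOX]+1
p4 O@[OXO/XX./.OX]: (1,2)[OXO/XXO/.OX]-1* (2,0)[OXO/XX./OOX]-1
p5 X@[OXO/XXO/.OX]: (2,0)[OXO/XXO/XOX]+1*
p6 O@[OXO/XXO/XOX] terminal -1; root [.XO/.../.OX] d5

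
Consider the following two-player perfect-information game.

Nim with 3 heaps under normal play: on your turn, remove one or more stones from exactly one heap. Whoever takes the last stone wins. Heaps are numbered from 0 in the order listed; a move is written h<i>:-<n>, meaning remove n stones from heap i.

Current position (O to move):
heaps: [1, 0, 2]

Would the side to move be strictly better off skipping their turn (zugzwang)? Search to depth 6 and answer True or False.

[(1,0,2)] O move#1: h0:-1:-1/(0,0,2), h2:-1:+1/(1,0,1)*, h2:-2:-1/(1,0,0)
[(1,0,1)] X move#2: h0:-1:-1/(0,0,1)*, h2:-1:-1/(1,0,0)
[(0,0,1)] O move#3: h2:-1:+1/(0,0,0)*
[(0,0,0)] end (terminal -1, X#4); searched (1,0,2) to 6
pass branch (X moves first from the same position):
  | [(1,0,2)] X move#1: h0:-1:-1/(0,0,2), h2:-1:+1/(1,0,1)*, h2:-2:-1/(1,0,0)
  | [(1,0,1)] O move#2: h0:-1:-1/(0,0,1)*, h2:-1:-1/(1,0,0)
  | [(0,0,1)] X move#3: h2:-1:+1/(0,0,0)*
  | [(0,0,0)] end (terminal -1, O#4); searched (1,0,2) to 6
O moving scores +1; O passing scores -1

zugzwang((1,0,2), O) = False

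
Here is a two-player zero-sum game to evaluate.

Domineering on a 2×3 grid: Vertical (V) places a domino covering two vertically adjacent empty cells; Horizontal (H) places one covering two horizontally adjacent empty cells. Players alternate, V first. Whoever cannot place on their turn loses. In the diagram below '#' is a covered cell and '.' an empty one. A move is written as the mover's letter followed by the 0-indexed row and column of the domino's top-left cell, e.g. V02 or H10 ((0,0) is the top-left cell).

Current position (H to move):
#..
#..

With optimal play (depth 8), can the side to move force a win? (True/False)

H winning at [#../#..]: True

[#../#..] H move#1: H01:+1/###/#..*, H11:+1/#../###
[###/#..] end (terminal -1, V#2); searched #../#.. to 8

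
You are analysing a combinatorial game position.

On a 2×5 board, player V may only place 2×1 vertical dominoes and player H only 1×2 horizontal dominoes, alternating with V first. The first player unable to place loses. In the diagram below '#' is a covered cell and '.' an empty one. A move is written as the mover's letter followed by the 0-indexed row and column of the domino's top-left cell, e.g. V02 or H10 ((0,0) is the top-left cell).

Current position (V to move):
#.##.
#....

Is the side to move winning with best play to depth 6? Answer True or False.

[#.##./#....] V move#1: V01:-1/####./##...*, V04:-1/#.###/#...#
[####./##...] H move#2: H12:-1/####./####., H13:+1/####./##.##*
[####./##.##] end (terminal -1, V#3); searched #.##./#.... to 6

V winning at [#.##./#....]: False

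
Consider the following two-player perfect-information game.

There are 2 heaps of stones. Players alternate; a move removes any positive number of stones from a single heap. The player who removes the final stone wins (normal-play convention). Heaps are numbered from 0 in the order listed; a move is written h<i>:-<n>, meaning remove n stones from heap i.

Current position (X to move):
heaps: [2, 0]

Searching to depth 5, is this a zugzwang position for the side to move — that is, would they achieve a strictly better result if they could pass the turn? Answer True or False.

[(2,0)] X move#1: h0:-1:-1/(1,0), h0:-2:+1/(0,0)*
[(0,0)] end (terminal -1, O#2); searched (2,0) to 5
if X skipped the turn, O would face:
~ [(2,0)] O move#1: h0:-1:-1/(1,0), h0:-2:+1/(0,0)*
~ [(0,0)] end (terminal -1, X#2); searched (2,0) to 5
compare (X): move=+1 vs pass=-1

zugzwang((2,0), X) = False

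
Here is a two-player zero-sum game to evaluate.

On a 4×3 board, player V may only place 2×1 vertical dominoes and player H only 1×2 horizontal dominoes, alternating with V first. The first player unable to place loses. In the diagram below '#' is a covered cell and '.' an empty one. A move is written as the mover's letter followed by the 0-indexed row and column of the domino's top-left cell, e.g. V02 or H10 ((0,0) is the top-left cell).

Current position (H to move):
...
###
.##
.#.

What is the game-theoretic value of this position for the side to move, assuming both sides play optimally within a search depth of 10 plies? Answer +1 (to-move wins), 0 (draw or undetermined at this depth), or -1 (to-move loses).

ply 1, H at .../###/.##/.#. | H00=-1→##./###/.##/.#.*; H01=-1→.##/###/.##/.#.
ply 2, V at ##./###/.##/.#. | V20=+1→##./###/###/##.*
ply 3: ##./###/###/##. is terminal -1 (H); from .../###/.##/.#. depth 10

value(.../###/.##/.#., H) = -1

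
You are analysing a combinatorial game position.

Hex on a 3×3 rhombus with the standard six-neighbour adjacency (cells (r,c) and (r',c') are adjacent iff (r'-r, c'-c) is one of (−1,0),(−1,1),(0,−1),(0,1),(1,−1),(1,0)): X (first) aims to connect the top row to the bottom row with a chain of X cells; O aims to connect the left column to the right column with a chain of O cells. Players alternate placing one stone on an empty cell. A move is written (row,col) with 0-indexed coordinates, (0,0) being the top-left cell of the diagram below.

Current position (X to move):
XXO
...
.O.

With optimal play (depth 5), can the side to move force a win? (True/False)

X winning at [XXO/.../.O.]: True

p1 X@[XXO/.../.O.]: (1,0)[XXO/X../.O.]-1 (1,1)[XXO/.X./.O.]-1 (1,2)[XXO/..X/.O.]-1 (2,0)[XXO/.../XO.]+1* (2,2)[XXO/.../.OX]-1
p2 O@[XXO/.../XO.]: (1,0)[XXO/O../XO.]-1* (1,1)[XXO/.O./XO.]-1 (1,2)[XXO/..O/XO.]-1 (2,2)[XXO/.../XOO]-1
p3 X@[XXO/O../XO.]: (1,1)[XXO/OX./XO.]+1* (1,2)[XXO/O.X/XO.]-1 (2,2)[XXO/O../XOX]-1
p4 O@[XXO/OX./XO.] terminal -1; root [XXO/.../.O.] d5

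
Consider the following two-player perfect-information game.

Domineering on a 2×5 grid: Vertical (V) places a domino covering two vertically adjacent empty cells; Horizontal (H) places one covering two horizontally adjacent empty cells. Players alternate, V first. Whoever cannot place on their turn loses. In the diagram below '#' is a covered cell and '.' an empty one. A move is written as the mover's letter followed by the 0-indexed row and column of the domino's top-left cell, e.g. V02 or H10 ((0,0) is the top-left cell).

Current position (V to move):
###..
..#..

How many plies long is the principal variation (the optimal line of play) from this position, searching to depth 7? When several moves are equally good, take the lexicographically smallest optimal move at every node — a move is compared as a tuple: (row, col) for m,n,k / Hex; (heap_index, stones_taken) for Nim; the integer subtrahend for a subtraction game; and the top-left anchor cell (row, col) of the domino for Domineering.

[###../..#..] V move#1: V03:+1/####./..##.*, V04:+1/###.#/..#.#
[####./..##.] H move#2: H10:-1/####./####.*
[####./####.] V move#3: V04:+1/#####/#####*
[#####/#####] end (terminal -1, H#4); searched ###../..#.. to 7

PV length from [###../..#..]: 3 plies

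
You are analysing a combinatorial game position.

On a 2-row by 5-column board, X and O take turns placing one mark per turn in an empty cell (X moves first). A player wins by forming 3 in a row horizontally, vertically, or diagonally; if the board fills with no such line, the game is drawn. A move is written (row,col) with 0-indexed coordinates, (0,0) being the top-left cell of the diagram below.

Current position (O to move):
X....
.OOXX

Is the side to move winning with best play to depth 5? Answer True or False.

p1 O@[X..../.OOXX]: (0,1)[XO.../.OOXX]+0 (0,2)[X.O../.OOXX]+1* (0,3)[X..O./.OOXX]+1 (0,4)[X...O/.OOXX]+0 (1,0)[X..../OOOXX]+1
p2 X@[X.O../.OOXX]: (0,1)[XXO../.OOXX]-1* (0,3)[X.OX./.OOXX]-1 (0,4)[X.O.X/.OOXX]-1 (1,0)[X.O../XOOXX]-1
p3 O@[XXO../.OOXX]: (0,3)[XXOO./.OOXX]+1* (0,4)[XXO.O/.OOXX]+1 (1,0)[XXO../OOOXX]+1
p4 X@[XXOO./.OOXX]: (0,4)[XXOOX/.OOXX]-1* (1,0)[XXOO./XOOXX]-1
p5 O@[XXOOX/.OOXX]: (1,0)[XXOOX/OOOXX]+1*
p6 X@[XXOOX/OOOXX] terminal -1; root [X..../.OOXX] d5

O winning at [X..../.OOXX]: True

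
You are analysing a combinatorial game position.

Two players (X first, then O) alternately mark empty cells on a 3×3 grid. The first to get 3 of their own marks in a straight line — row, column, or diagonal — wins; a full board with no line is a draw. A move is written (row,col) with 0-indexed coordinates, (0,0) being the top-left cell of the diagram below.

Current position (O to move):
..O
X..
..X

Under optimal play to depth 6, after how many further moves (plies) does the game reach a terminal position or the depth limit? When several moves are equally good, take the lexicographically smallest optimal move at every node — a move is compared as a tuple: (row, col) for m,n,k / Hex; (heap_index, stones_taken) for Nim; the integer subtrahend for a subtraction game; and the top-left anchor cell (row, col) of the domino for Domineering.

[..O/X../..X] O move#1: (0,0):+0/O.O/X../..X*, (0,1):-1/.OO/X../..X, (1,1):-1/..O/XO./..X, (1,2):-1/..O/X.O/..X, (2,0):-1/..O/X../O.X, (2,1):-1/..O/X../.OX
[O.O/X../..X] X move#2: (0,1):+0/OXO/X../..X*, (1,1):-1/O.O/XX./..X, (1,2):-1/O.O/X.X/..X, (2,0):-1/O.O/X../X.X, (2,1):-1/O.O/X../.XX
[OXO/X../..X] O move#3: (1,1):+0/OXO/XO./..X*, (1,2):-1/OXO/X.O/..X, (2,0):-1/OXO/X../O.X, (2,1):+0/OXO/X../.OX
[OXO/XO./..X] X move#4: (1,2):-1/OXO/XOX/..X, (2,0):+0/OXO/XO./X.X*, (2,1):-1/OXO/XO./.XX
[OXO/XO./X.X] O move#5: (1,2):-1/OXO/XOO/X.X, (2,1):+0/OXO/XO./XOX*
[OXO/XO./XOX] X move#6: (1,2):+0/OXO/XOX/XOX*
[OXO/XOX/XOX] end (terminal +0, O#7); searched ..O/X../..X to 6

PV length from [..O/X../..X]: 6 plies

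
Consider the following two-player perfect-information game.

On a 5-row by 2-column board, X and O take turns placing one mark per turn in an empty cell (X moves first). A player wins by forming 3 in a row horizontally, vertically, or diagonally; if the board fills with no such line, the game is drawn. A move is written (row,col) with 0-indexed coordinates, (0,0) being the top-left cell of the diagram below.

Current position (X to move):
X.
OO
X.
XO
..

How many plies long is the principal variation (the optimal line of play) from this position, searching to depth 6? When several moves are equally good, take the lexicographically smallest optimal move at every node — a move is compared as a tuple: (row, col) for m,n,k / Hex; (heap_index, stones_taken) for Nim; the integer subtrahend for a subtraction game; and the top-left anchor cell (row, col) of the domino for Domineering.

PV length from [X./OO/X./XO/..]: 1 ply

p1 X@[X./OO/X./XO/..]: (0,1)[XX/OO/X./XO/..]-1 (2,1)[X./OO/XX/XO/..]+0 (4,0)[X./OO/X./XO/X.]+1* (4,1)[X./OO/X./XO/.X]-1
p2 O@[X./OO/X./XO/X.] terminal -1; root [X./OO/X./XO/..] d6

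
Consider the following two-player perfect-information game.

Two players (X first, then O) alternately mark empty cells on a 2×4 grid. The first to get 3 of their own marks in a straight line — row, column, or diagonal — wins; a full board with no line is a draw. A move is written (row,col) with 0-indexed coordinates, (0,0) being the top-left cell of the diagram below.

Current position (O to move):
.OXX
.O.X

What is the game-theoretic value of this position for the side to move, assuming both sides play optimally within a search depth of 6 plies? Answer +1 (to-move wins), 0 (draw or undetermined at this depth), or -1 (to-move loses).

value(.OXX/.O.X, O) = 0

[.OXX/.O.X] O move#1: (0,0):+0/OOXX/.O.X*, (1,0):+0/.OXX/OO.X, (1,2):+0/.OXX/.OOX
[OOXX/.O.X] X move#2: (1,0):+0/OOXX/XO.X*, (1,2):+0/OOXX/.OXX
[OOXX/XO.X] O move#3: (1,2):+0/OOXX/XOOX*
[OOXX/XOOX] end (terminal +0, X#4); searched .OXX/.O.X to 6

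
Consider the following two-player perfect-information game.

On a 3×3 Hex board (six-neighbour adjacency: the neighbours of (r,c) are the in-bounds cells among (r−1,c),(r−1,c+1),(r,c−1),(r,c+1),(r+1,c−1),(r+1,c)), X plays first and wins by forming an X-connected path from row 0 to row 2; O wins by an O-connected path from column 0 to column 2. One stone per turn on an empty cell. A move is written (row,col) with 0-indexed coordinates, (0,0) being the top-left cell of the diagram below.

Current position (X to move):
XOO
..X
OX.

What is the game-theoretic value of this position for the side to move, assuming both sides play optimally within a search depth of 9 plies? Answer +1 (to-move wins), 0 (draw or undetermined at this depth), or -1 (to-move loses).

p1 X@[XOO/..X/OX.]: (1,0)[XOO/X.X/OX.]-1* (1,1)[XOO/.XX/OX.]-1 (2,2)[XOO/..X/OXX]-1
p2 O@[XOO/X.X/OX.]: (1,1)[XOO/XOX/OX.]+1* (2,2)[XOO/X.X/OXO]-1
p3 X@[XOO/XOX/OX.] terminal -1; root [XOO/..X/OX.] d9

value(XOO/..X/OX., X) = -1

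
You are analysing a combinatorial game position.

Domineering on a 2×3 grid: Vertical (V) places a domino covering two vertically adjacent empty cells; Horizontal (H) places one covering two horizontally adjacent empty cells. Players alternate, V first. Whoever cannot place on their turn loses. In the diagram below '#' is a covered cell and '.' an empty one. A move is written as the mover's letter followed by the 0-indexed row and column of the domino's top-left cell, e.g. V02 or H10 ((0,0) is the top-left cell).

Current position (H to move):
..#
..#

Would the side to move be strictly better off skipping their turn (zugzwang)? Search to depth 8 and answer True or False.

zugzwang(..#/..#, H) = False

p1 H@[..#/..#]: H00[###/..#]+1* H10[..#/###]+1
p2 V@[###/..#] terminal -1; root [..#/..#] d8
suppose H passes — search the same position with V to move:
pass> p1 V@[..#/..#]: V00[#.#/#.#]+1* V01[.##/.##]+1
pass> p2 H@[#.#/#.#] terminal -1; root [..#/..#] d8
for H: play +1, pass -1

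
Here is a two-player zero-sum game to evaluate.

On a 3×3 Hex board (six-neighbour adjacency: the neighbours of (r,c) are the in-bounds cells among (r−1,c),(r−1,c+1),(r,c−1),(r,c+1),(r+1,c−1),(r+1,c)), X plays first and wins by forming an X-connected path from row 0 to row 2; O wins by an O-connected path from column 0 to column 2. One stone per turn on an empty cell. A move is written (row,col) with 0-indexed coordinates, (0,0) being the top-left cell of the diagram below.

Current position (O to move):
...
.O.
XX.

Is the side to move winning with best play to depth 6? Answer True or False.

[.../.O./XX.] O move#1: (0,0):+1/O../.O./XX.*, (0,1):+1/.O./.O./XX., (0,2):-1/..O/.O./XX., (1,0):+1/.../OO./XX., (1,2):-1/.../.OO/XX., (2,2):-1/.../.O./XXO
[O../.O./XX.] X move#2: (0,1):-1/OX./.O./XX.*, (0,2):-1/O.X/.O./XX., (1,0):-1/O../XO./XX., (1,2):-1/O../.OX/XX., (2,2):-1/O../.O./XXX
[OX./.O./XX.] O move#3: (0,2):-1/OXO/.O./XX., (1,0):+1/OX./OO./XX.*, (1,2):-1/OX./.OO/XX., (2,2):-1/OX./.O./XXO
[OX./OO./XX.] X move#4: (0,2):-1/OXX/OO./XX.*, (1,2):-1/OX./OOX/XX., (2,2):-1/OX./OO./XXX
[OXX/OO./XX.] O move#5: (1,2):+1/OXX/OOO/XX.*, (2,2):-1/OXX/OO./XXO
[OXX/OOO/XX.] end (terminal -1, X#6); searched .../.O./XX. to 6

O winning at [.../.O./XX.]: True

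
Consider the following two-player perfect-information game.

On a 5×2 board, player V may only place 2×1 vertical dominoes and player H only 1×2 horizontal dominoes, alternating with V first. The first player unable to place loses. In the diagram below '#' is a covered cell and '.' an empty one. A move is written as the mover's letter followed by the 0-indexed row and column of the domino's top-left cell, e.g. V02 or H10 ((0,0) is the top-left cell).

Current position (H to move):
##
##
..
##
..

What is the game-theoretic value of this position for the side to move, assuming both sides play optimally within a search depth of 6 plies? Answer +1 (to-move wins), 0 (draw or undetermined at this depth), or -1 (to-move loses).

ply 1, H at ##/##/../##/.. | H20=+1→##/##/##/##/..*; H40=+1→##/##/../##/##
ply 2: ##/##/##/##/.. is terminal -1 (V); from ##/##/../##/.. depth 6

value(##/##/../##/.., H) = +1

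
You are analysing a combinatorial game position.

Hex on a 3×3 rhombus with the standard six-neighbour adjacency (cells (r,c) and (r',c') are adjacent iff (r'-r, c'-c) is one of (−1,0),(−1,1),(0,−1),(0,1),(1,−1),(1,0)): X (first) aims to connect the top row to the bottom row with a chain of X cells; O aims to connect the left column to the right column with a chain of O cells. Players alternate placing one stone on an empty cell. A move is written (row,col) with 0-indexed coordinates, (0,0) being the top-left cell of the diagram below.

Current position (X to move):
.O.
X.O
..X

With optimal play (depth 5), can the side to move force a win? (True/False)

p1 X@[.O./X.O/..X]: (0,0)[XO./X.O/..X]-1 (0,2)[.OX/X.O/..X]-1 (1,1)[.O./XXO/..X]+1* (2,0)[.O./X.O/X.X]-1 (2,1)[.O./X.O/.XX]-1
p2 O@[.O./XXO/..X]: (0,0)[OO./XXO/..X]-1* (0,2)[.OO/XXO/..X]-1 (2,0)[.O./XXO/O.X]-1 (2,1)[.O./XXO/.OX]-1
p3 X@[OO./XXO/..X]: (0,2)[OOX/XXO/..X]+1* (2,0)[OO./XXO/X.X]-1 (2,1)[OO./XXO/.XX]-1
p4 O@[OOX/XXO/..X]: (2,0)[OOX/XXO/O.X]-1* (2,1)[OOX/XXO/.OX]-1
p5 X@[OOX/XXO/O.X]: (2,1)[OOX/XXO/OXX]+1*
p6 O@[OOX/XXO/OXX] terminal -1; root [.O./X.O/..X] d5

X winning at [.O./X.O/..X]: True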